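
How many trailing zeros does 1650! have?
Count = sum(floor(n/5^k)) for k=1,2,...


floor(1650/5) = 330
floor(1650/25) = 66
floor(1650/125) = 13
floor(1650/625) = 2
Total = 411

411 trailing zeros


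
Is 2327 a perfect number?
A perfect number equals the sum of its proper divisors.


Proper divisors of 2327: 1, 13, 179
Sum = 1 + 13 + 179 = 193

No, 2327 is not perfect (193 ≠ 2327)


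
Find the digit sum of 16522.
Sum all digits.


1 + 6 + 5 + 2 + 2 = 16


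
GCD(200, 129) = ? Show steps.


200 = 1 * 129 + 71
129 = 1 * 71 + 58
71 = 1 * 58 + 13
58 = 4 * 13 + 6
13 = 2 * 6 + 1
6 = 6 * 1 + 0
GCD = 1


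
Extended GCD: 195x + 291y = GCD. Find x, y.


Tabular extended Euclidean (each row: r = 195*s + 291*t):
r=195, s=1, t=0
r=291, s=0, t=1
q=0: r=195, s=1, t=0   [195*(1) + 291*(0) = 195]
q=1: r=96, s=-1, t=1   [195*(-1) + 291*(1) = 96]
q=2: r=3, s=3, t=-2   [195*(3) + 291*(-2) = 3]
q=32: r=0, s=-97, t=65   [195*(-97) + 291*(65) = 0]
GCD = 3; from the row with r=3: x=3, y=-2
Check: 195*(3) + 291*(-2) = 585 - 582 = 3

GCD = 3, x = 3, y = -2


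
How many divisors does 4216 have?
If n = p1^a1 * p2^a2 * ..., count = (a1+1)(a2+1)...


4216 = 2^3 × 17^1 × 31^1
d(4216) = (3+1) × (1+1) × (1+1) = 16

16 divisors


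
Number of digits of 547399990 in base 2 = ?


547399990 in base 2 = 100000101000001010100100110110
Number of digits = 30

30 digits (base 2)


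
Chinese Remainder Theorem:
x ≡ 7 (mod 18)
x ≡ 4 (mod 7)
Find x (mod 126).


M = 18*7 = 126
M1 = M/18 = 7, M2 = M/7 = 18
M1^(-1) mod 18 = 13, M2^(-1) mod 7 = 2
x = 7*7*13 + 4*18*2 = 781
781 mod 126 = 25
Check: 25 mod 18 = 7 ✓, 25 mod 7 = 4 ✓

x ≡ 25 (mod 126)


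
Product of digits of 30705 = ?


3 × 0 × 7 × 0 × 5 = 0


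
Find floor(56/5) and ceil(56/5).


56/5 = 11.2000
floor = 11
ceil = 12

floor = 11, ceil = 12


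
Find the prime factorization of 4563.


4563 / 3 = 1521
1521 / 3 = 507
507 / 3 = 169
169 / 13 = 13
13 / 13 = 1
4563 = 3^3 × 13^2


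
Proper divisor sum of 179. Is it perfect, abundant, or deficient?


Proper divisors: 1
Sum = 1 = 1
1 < 179 → deficient

s(179) = 1 (deficient)


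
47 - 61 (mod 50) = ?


47 - 61 = -14
-14 mod 50 = 36


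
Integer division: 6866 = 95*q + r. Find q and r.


6866 = 95 * 72 + 26
Check: 6840 + 26 = 6866

q = 72, r = 26


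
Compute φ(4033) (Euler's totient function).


4033 = 37 × 109
Prime factors: 37, 109
φ(4033) = 4033 × (1-1/37) × (1-1/109)
= 4033 × 36/37 × 108/109 = 3888

φ(4033) = 3888


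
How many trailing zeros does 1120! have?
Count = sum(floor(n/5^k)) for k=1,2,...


floor(1120/5) = 224
floor(1120/25) = 44
floor(1120/125) = 8
floor(1120/625) = 1
Total = 277

277 trailing zeros


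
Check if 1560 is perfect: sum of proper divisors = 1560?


Proper divisors of 1560: 1, 2, 3, 4, 5, 6, 8, 10, 12, 13, 15, 20, 24, 26, 30, 39, 40, 52, 60, 65, 78, 104, 120, 130, 156, 195, 260, 312, 390, 520, 780
Sum = 1 + 2 + 3 + 4 + 5 + 6 + 8 + 10 + 12 + 13 + 15 + 20 + 24 + 26 + 30 + 39 + 40 + 52 + 60 + 65 + 78 + 104 + 120 + 130 + 156 + 195 + 260 + 312 + 390 + 520 + 780 = 3480

No, 1560 is not perfect (3480 ≠ 1560)


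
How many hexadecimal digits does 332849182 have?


332849182 in base 16 = 13D6E01E
Number of digits = 8

8 digits (base 16)


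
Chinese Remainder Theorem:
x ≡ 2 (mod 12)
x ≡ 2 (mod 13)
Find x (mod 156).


M = 12*13 = 156
M1 = M/12 = 13, M2 = M/13 = 12
M1^(-1) mod 12 = 1, M2^(-1) mod 13 = 12
x = 2*13*1 + 2*12*12 = 314
314 mod 156 = 2
Check: 2 mod 12 = 2 ✓, 2 mod 13 = 2 ✓

x ≡ 2 (mod 156)


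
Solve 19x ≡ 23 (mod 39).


GCD(19, 39) = 1, unique solution
a^(-1) mod 39 = 37
x = 37 * 23 mod 39 = 32

x ≡ 32 (mod 39)


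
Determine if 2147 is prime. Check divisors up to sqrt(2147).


2147 / 19 = 113 (exact division)
2147 is NOT prime.

No, 2147 is not prime


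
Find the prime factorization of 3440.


3440 / 2 = 1720
1720 / 2 = 860
860 / 2 = 430
430 / 2 = 215
215 / 5 = 43
43 / 43 = 1
3440 = 2^4 × 5 × 43


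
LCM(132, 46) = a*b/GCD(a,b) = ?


GCD(132, 46) = 2
LCM = 132*46/2 = 6072/2 = 3036

LCM = 3036


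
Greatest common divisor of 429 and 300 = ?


429 = 1 * 300 + 129
300 = 2 * 129 + 42
129 = 3 * 42 + 3
42 = 14 * 3 + 0
GCD = 3


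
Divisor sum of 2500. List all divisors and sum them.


Divisors of 2500: 1, 2, 4, 5, 10, 20, 25, 50, 100, 125, 250, 500, 625, 1250, 2500
Sum = 1 + 2 + 4 + 5 + 10 + 20 + 25 + 50 + 100 + 125 + 250 + 500 + 625 + 1250 + 2500 = 5467

σ(2500) = 5467


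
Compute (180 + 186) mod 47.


180 + 186 = 366
366 mod 47 = 37


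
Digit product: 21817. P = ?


2 × 1 × 8 × 1 × 7 = 112


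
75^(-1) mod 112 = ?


Use the extended Euclidean algorithm on (112, 75); each row r = 112*s + 75*t:
r=112, s=1, t=0
r=75, s=0, t=1
q=1: r=37, s=1, t=-1   [112*(1) + 75*(-1) = 37]
q=2: r=1, s=-2, t=3   [112*(-2) + 75*(3) = 1]
q=37: r=0, s=75, t=-112   [112*(75) + 75*(-112) = 0]
GCD = 1 with t = 3, so 75*(3) ≡ 1 (mod 112)
Inverse = 3 mod 112 = 3
Check: 75 * 3 = 225 ≡ 1 (mod 112)

75^(-1) ≡ 3 (mod 112)


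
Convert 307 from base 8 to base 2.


307 (base 8) = 199 (decimal)
199 (decimal) = 11000111 (base 2)


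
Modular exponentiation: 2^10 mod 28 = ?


2^1 mod 28 = 2
2^2 mod 28 = 4
2^3 mod 28 = 8
2^4 mod 28 = 16
2^5 mod 28 = 4
2^6 mod 28 = 8
2^7 mod 28 = 16
2^8 mod 28 = 4
2^9 mod 28 = 8
2^10 mod 28 = 16


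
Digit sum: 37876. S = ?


3 + 7 + 8 + 7 + 6 = 31


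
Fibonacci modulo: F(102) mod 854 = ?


F(k) mod 854 for k=1..102:
1, 1, 2, 3, 5, 8, 13, 21, 34, 55, 89, 144, 233, 377, 610, 133, 743, 22, 765, 787, 698, 631, 475, 252, 727, 125, 852, 123, 121, 244, 365, 609, 120, 729, 849, 724, 719, 589, 454, 189, 643, 832, 621, 599, 366, 111, 477, 588, 211, 799, 156, 101, 257, 358, 615, 119, 734, 853, 733, 732, 611, 489, 246, 735, 127, 8, 135, 143, 278, 421, 699, 266, 111, 377, 488, 11, 499, 510, 155, 665, 820, 631, 597, 374, 117, 491, 608, 245, 853, 244, 243, 487, 730, 363, 239, 602, 841, 589, 576, 311, 33, 344
F(102) mod 854 = 344


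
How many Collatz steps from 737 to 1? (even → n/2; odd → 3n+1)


737 → 2212 → 1106 → 553 → 1660 → 830 → 415 → 1246 → 623 → 1870 → 935 → 2806 → 1403 → 4210 → 2105 → 6316 → 3158 → 1579 → 4738 → 2369 → 7108 → 3554 → 1777 → 5332 → 2666 → 1333 → 4000 → 2000 → 1000 → 500 → 250 → 125 → 376 → 188 → 94 → 47 → 142 → 71 → 214 → 107 → 322 → 161 → 484 → 242 → 121 → 364 → 182 → 91 → 274 → 137 → 412 → 206 → 103 → 310 → 155 → 466 → 233 → 700 → 350 → 175 → 526 → 263 → 790 → 395 → 1186 → 593 → 1780 → 890 → 445 → 1336 → 668 → 334 → 167 → 502 → 251 → 754 → 377 → 1132 → 566 → 283 → 850 → 425 → 1276 → 638 → 319 → 958 → 479 → 1438 → 719 → 2158 → 1079 → 3238 → 1619 → 4858 → 2429 → 7288 → 3644 → 1822 → 911 → 2734 → 1367 → 4102 → 2051 → 6154 → 3077 → 9232 → 4616 → 2308 → 1154 → 577 → 1732 → 866 → 433 → 1300 → 650 → 325 → 976 → 488 → 244 → 122 → 61 → 184 → 92 → 46 → 23 → 70 → 35 → 106 → 53 → 160 → 80 → 40 → 20 → 10 → 5 → 16 → 8 → 4 → 2 → 1
Total steps = 139

139 steps


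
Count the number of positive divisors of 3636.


3636 = 2^2 × 3^2 × 101^1
d(3636) = (2+1) × (2+1) × (1+1) = 18

18 divisors


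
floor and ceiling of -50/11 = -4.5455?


-50/11 = -4.5455
floor = -5
ceil = -4

floor = -5, ceil = -4


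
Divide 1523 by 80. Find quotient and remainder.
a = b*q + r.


1523 = 80 * 19 + 3
Check: 1520 + 3 = 1523

q = 19, r = 3


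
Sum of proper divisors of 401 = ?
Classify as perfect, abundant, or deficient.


Proper divisors: 1
Sum = 1 = 1
1 < 401 → deficient

s(401) = 1 (deficient)


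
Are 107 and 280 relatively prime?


Euclidean algorithm:
280 = 2 * 107 + 66
107 = 1 * 66 + 41
66 = 1 * 41 + 25
41 = 1 * 25 + 16
25 = 1 * 16 + 9
16 = 1 * 9 + 7
9 = 1 * 7 + 2
7 = 3 * 2 + 1
2 = 2 * 1 + 0
GCD(107, 280) = 1

Yes, coprime (GCD = 1)


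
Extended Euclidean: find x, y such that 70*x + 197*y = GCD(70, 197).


Tabular extended Euclidean (each row: r = 70*s + 197*t):
r=70, s=1, t=0
r=197, s=0, t=1
q=0: r=70, s=1, t=0   [70*(1) + 197*(0) = 70]
q=2: r=57, s=-2, t=1   [70*(-2) + 197*(1) = 57]
q=1: r=13, s=3, t=-1   [70*(3) + 197*(-1) = 13]
q=4: r=5, s=-14, t=5   [70*(-14) + 197*(5) = 5]
q=2: r=3, s=31, t=-11   [70*(31) + 197*(-11) = 3]
q=1: r=2, s=-45, t=16   [70*(-45) + 197*(16) = 2]
q=1: r=1, s=76, t=-27   [70*(76) + 197*(-27) = 1]
q=2: r=0, s=-197, t=70   [70*(-197) + 197*(70) = 0]
GCD = 1; from the row with r=1: x=76, y=-27
Check: 70*(76) + 197*(-27) = 5320 - 5319 = 1

GCD = 1, x = 76, y = -27


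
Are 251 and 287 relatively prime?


Euclidean algorithm:
287 = 1 * 251 + 36
251 = 6 * 36 + 35
36 = 1 * 35 + 1
35 = 35 * 1 + 0
GCD(251, 287) = 1

Yes, coprime (GCD = 1)


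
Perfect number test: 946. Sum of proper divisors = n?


Proper divisors of 946: 1, 2, 11, 22, 43, 86, 473
Sum = 1 + 2 + 11 + 22 + 43 + 86 + 473 = 638

No, 946 is not perfect (638 ≠ 946)


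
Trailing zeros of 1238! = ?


floor(1238/5) = 247
floor(1238/25) = 49
floor(1238/125) = 9
floor(1238/625) = 1
Total = 306

306 trailing zeros


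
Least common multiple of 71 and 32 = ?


GCD(71, 32) = 1
LCM = 71*32/1 = 2272/1 = 2272

LCM = 2272


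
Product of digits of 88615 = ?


8 × 8 × 6 × 1 × 5 = 1920


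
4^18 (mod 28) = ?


4^1 mod 28 = 4
4^2 mod 28 = 16
4^3 mod 28 = 8
4^4 mod 28 = 4
4^5 mod 28 = 16
4^6 mod 28 = 8
4^7 mod 28 = 4
4^8 mod 28 = 16
4^9 mod 28 = 8
4^10 mod 28 = 4
4^11 mod 28 = 16
4^12 mod 28 = 8
4^13 mod 28 = 4
4^14 mod 28 = 16
4^15 mod 28 = 8
4^16 mod 28 = 4
4^17 mod 28 = 16
4^18 mod 28 = 8


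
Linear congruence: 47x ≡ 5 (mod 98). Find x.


GCD(47, 98) = 1, unique solution
a^(-1) mod 98 = 73
x = 73 * 5 mod 98 = 71

x ≡ 71 (mod 98)


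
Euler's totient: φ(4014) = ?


4014 = 2 × 3^2 × 223
Prime factors: 2, 3, 223
φ(4014) = 4014 × (1-1/2) × (1-1/3) × (1-1/223)
= 4014 × 1/2 × 2/3 × 222/223 = 1332

φ(4014) = 1332


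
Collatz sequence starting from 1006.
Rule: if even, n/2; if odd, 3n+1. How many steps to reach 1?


1006 → 503 → 1510 → 755 → 2266 → 1133 → 3400 → 1700 → 850 → 425 → 1276 → 638 → 319 → 958 → 479 → 1438 → 719 → 2158 → 1079 → 3238 → 1619 → 4858 → 2429 → 7288 → 3644 → 1822 → 911 → 2734 → 1367 → 4102 → 2051 → 6154 → 3077 → 9232 → 4616 → 2308 → 1154 → 577 → 1732 → 866 → 433 → 1300 → 650 → 325 → 976 → 488 → 244 → 122 → 61 → 184 → 92 → 46 → 23 → 70 → 35 → 106 → 53 → 160 → 80 → 40 → 20 → 10 → 5 → 16 → 8 → 4 → 2 → 1
Total steps = 67

67 steps


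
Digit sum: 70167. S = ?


7 + 0 + 1 + 6 + 7 = 21


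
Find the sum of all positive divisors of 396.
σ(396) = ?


Divisors of 396: 1, 2, 3, 4, 6, 9, 11, 12, 18, 22, 33, 36, 44, 66, 99, 132, 198, 396
Sum = 1 + 2 + 3 + 4 + 6 + 9 + 11 + 12 + 18 + 22 + 33 + 36 + 44 + 66 + 99 + 132 + 198 + 396 = 1092

σ(396) = 1092


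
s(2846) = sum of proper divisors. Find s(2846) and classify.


Proper divisors: 1, 2, 1423
Sum = 1 + 2 + 1423 = 1426
1426 < 2846 → deficient

s(2846) = 1426 (deficient)


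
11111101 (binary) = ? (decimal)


11111101 (base 2) = 253 (decimal)
253 (decimal) = 253 (base 10)


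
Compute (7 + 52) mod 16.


7 + 52 = 59
59 mod 16 = 11


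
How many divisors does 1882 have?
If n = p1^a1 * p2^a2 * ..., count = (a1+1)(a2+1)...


1882 = 2^1 × 941^1
d(1882) = (1+1) × (1+1) = 4

4 divisors


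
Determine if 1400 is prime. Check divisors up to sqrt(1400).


1400 / 2 = 700 (exact division)
1400 is NOT prime.

No, 1400 is not prime


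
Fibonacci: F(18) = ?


Sequence: 1, 1, 2, 3, 5, 8, 13, 21, 34, 55, 89, 144, 233, 377, 610, 987, 1597, 2584
F(18) = 2584


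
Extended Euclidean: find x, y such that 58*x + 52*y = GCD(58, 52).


Tabular extended Euclidean (each row: r = 58*s + 52*t):
r=58, s=1, t=0
r=52, s=0, t=1
q=1: r=6, s=1, t=-1   [58*(1) + 52*(-1) = 6]
q=8: r=4, s=-8, t=9   [58*(-8) + 52*(9) = 4]
q=1: r=2, s=9, t=-10   [58*(9) + 52*(-10) = 2]
q=2: r=0, s=-26, t=29   [58*(-26) + 52*(29) = 0]
GCD = 2; from the row with r=2: x=9, y=-10
Check: 58*(9) + 52*(-10) = 522 - 520 = 2

GCD = 2, x = 9, y = -10


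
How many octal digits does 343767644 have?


343767644 in base 8 = 2437275134
Number of digits = 10

10 digits (base 8)


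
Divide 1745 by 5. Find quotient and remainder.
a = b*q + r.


1745 = 5 * 349 + 0
Check: 1745 + 0 = 1745

q = 349, r = 0


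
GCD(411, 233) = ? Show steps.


411 = 1 * 233 + 178
233 = 1 * 178 + 55
178 = 3 * 55 + 13
55 = 4 * 13 + 3
13 = 4 * 3 + 1
3 = 3 * 1 + 0
GCD = 1


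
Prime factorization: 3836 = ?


3836 / 2 = 1918
1918 / 2 = 959
959 / 7 = 137
137 / 137 = 1
3836 = 2^2 × 7 × 137


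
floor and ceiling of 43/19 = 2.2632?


43/19 = 2.2632
floor = 2
ceil = 3

floor = 2, ceil = 3


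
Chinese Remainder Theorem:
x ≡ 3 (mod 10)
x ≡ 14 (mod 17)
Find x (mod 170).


M = 10*17 = 170
M1 = M/10 = 17, M2 = M/17 = 10
M1^(-1) mod 10 = 3, M2^(-1) mod 17 = 12
x = 3*17*3 + 14*10*12 = 1833
1833 mod 170 = 133
Check: 133 mod 10 = 3 ✓, 133 mod 17 = 14 ✓

x ≡ 133 (mod 170)


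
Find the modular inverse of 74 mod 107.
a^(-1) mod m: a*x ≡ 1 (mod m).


Use the extended Euclidean algorithm on (107, 74); each row r = 107*s + 74*t:
r=107, s=1, t=0
r=74, s=0, t=1
q=1: r=33, s=1, t=-1   [107*(1) + 74*(-1) = 33]
q=2: r=8, s=-2, t=3   [107*(-2) + 74*(3) = 8]
q=4: r=1, s=9, t=-13   [107*(9) + 74*(-13) = 1]
q=8: r=0, s=-74, t=107   [107*(-74) + 74*(107) = 0]
GCD = 1 with t = -13, so 74*(-13) ≡ 1 (mod 107)
Inverse = -13 mod 107 = 94
Check: 74 * 94 = 6956 ≡ 1 (mod 107)

74^(-1) ≡ 94 (mod 107)


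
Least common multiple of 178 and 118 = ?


GCD(178, 118) = 2
LCM = 178*118/2 = 21004/2 = 10502

LCM = 10502


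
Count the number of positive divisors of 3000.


3000 = 2^3 × 3^1 × 5^3
d(3000) = (3+1) × (1+1) × (3+1) = 32

32 divisors


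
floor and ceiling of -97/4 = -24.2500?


-97/4 = -24.2500
floor = -25
ceil = -24

floor = -25, ceil = -24


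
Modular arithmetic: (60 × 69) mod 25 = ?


60 × 69 = 4140
4140 mod 25 = 15


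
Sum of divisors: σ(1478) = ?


Divisors of 1478: 1, 2, 739, 1478
Sum = 1 + 2 + 739 + 1478 = 2220

σ(1478) = 2220


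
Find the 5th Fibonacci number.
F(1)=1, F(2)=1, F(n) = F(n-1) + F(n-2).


Sequence: 1, 1, 2, 3, 5
F(5) = 5


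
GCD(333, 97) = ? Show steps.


333 = 3 * 97 + 42
97 = 2 * 42 + 13
42 = 3 * 13 + 3
13 = 4 * 3 + 1
3 = 3 * 1 + 0
GCD = 1


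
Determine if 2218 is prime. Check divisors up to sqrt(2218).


2218 / 2 = 1109 (exact division)
2218 is NOT prime.

No, 2218 is not prime


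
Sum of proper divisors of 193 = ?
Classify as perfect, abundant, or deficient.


Proper divisors: 1
Sum = 1 = 1
1 < 193 → deficient

s(193) = 1 (deficient)


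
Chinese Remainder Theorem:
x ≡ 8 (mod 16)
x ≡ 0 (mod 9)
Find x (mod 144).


M = 16*9 = 144
M1 = M/16 = 9, M2 = M/9 = 16
M1^(-1) mod 16 = 9, M2^(-1) mod 9 = 4
x = 8*9*9 + 0*16*4 = 648
648 mod 144 = 72
Check: 72 mod 16 = 8 ✓, 72 mod 9 = 0 ✓

x ≡ 72 (mod 144)


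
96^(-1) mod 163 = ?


Use the extended Euclidean algorithm on (163, 96); each row r = 163*s + 96*t:
r=163, s=1, t=0
r=96, s=0, t=1
q=1: r=67, s=1, t=-1   [163*(1) + 96*(-1) = 67]
q=1: r=29, s=-1, t=2   [163*(-1) + 96*(2) = 29]
q=2: r=9, s=3, t=-5   [163*(3) + 96*(-5) = 9]
q=3: r=2, s=-10, t=17   [163*(-10) + 96*(17) = 2]
q=4: r=1, s=43, t=-73   [163*(43) + 96*(-73) = 1]
q=2: r=0, s=-96, t=163   [163*(-96) + 96*(163) = 0]
GCD = 1 with t = -73, so 96*(-73) ≡ 1 (mod 163)
Inverse = -73 mod 163 = 90
Check: 96 * 90 = 8640 ≡ 1 (mod 163)

96^(-1) ≡ 90 (mod 163)


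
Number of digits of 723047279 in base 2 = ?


723047279 in base 2 = 101011000110001101001101101111
Number of digits = 30

30 digits (base 2)


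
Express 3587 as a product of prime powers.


3587 / 17 = 211
211 / 211 = 1
3587 = 17 × 211


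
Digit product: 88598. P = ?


8 × 8 × 5 × 9 × 8 = 23040


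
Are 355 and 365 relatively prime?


Euclidean algorithm:
365 = 1 * 355 + 10
355 = 35 * 10 + 5
10 = 2 * 5 + 0
GCD(355, 365) = 5

No, not coprime (GCD = 5)


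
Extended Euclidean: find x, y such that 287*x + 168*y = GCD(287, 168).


Tabular extended Euclidean (each row: r = 287*s + 168*t):
r=287, s=1, t=0
r=168, s=0, t=1
q=1: r=119, s=1, t=-1   [287*(1) + 168*(-1) = 119]
q=1: r=49, s=-1, t=2   [287*(-1) + 168*(2) = 49]
q=2: r=21, s=3, t=-5   [287*(3) + 168*(-5) = 21]
q=2: r=7, s=-7, t=12   [287*(-7) + 168*(12) = 7]
q=3: r=0, s=24, t=-41   [287*(24) + 168*(-41) = 0]
GCD = 7; from the row with r=7: x=-7, y=12
Check: 287*(-7) + 168*(12) = -2009 + 2016 = 7

GCD = 7, x = -7, y = 12


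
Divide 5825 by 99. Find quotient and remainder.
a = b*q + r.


5825 = 99 * 58 + 83
Check: 5742 + 83 = 5825

q = 58, r = 83


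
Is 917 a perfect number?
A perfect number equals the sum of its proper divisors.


Proper divisors of 917: 1, 7, 131
Sum = 1 + 7 + 131 = 139

No, 917 is not perfect (139 ≠ 917)


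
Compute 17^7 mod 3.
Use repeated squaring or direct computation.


17^1 mod 3 = 2
17^2 mod 3 = 1
17^3 mod 3 = 2
17^4 mod 3 = 1
17^5 mod 3 = 2
17^6 mod 3 = 1
17^7 mod 3 = 2


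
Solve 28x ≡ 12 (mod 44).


GCD(28, 44) = 4 divides 12
Divide: 7x ≡ 3 (mod 11)
x ≡ 2 (mod 11)


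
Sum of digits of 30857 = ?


3 + 0 + 8 + 5 + 7 = 23


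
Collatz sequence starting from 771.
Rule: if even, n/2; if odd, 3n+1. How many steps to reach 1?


771 → 2314 → 1157 → 3472 → 1736 → 868 → 434 → 217 → 652 → 326 → 163 → 490 → 245 → 736 → 368 → 184 → 92 → 46 → 23 → 70 → 35 → 106 → 53 → 160 → 80 → 40 → 20 → 10 → 5 → 16 → 8 → 4 → 2 → 1
Total steps = 33

33 steps


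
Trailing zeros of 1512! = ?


floor(1512/5) = 302
floor(1512/25) = 60
floor(1512/125) = 12
floor(1512/625) = 2
Total = 376

376 trailing zeros


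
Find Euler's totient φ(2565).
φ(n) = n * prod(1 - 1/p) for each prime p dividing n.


2565 = 3^3 × 5 × 19
Prime factors: 3, 5, 19
φ(2565) = 2565 × (1-1/3) × (1-1/5) × (1-1/19)
= 2565 × 2/3 × 4/5 × 18/19 = 1296

φ(2565) = 1296


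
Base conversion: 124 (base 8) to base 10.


124 (base 8) = 84 (decimal)
84 (decimal) = 84 (base 10)


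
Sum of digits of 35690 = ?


3 + 5 + 6 + 9 + 0 = 23


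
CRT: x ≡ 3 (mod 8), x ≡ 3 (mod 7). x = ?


M = 8*7 = 56
M1 = M/8 = 7, M2 = M/7 = 8
M1^(-1) mod 8 = 7, M2^(-1) mod 7 = 1
x = 3*7*7 + 3*8*1 = 171
171 mod 56 = 3
Check: 3 mod 8 = 3 ✓, 3 mod 7 = 3 ✓

x ≡ 3 (mod 56)


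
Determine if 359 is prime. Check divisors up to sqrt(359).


Check divisors up to sqrt(359) = 18.9473
No divisors found.
359 is prime.

Yes, 359 is prime


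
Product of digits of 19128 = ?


1 × 9 × 1 × 2 × 8 = 144


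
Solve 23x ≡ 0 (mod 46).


GCD(23, 46) = 23 divides 0
Divide: 1x ≡ 0 (mod 2)
x ≡ 0 (mod 2)


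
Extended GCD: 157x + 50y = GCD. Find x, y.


Tabular extended Euclidean (each row: r = 157*s + 50*t):
r=157, s=1, t=0
r=50, s=0, t=1
q=3: r=7, s=1, t=-3   [157*(1) + 50*(-3) = 7]
q=7: r=1, s=-7, t=22   [157*(-7) + 50*(22) = 1]
q=7: r=0, s=50, t=-157   [157*(50) + 50*(-157) = 0]
GCD = 1; from the row with r=1: x=-7, y=22
Check: 157*(-7) + 50*(22) = -1099 + 1100 = 1

GCD = 1, x = -7, y = 22


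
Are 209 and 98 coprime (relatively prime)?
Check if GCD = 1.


Euclidean algorithm:
209 = 2 * 98 + 13
98 = 7 * 13 + 7
13 = 1 * 7 + 6
7 = 1 * 6 + 1
6 = 6 * 1 + 0
GCD(209, 98) = 1

Yes, coprime (GCD = 1)


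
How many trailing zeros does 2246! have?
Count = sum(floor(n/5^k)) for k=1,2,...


floor(2246/5) = 449
floor(2246/25) = 89
floor(2246/125) = 17
floor(2246/625) = 3
Total = 558

558 trailing zeros


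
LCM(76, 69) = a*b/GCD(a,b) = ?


GCD(76, 69) = 1
LCM = 76*69/1 = 5244/1 = 5244

LCM = 5244


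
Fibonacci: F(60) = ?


Sequence: 1, 1, 2, 3, 5, 8, 13, 21, 34, 55, 89, 144, 233, 377, 610, 987, 1597, 2584, 4181, 6765, 10946, 17711, 28657, 46368, 75025, 121393, 196418, 317811, 514229, 832040, 1346269, 2178309, 3524578, 5702887, 9227465, 14930352, 24157817, 39088169, 63245986, 102334155, 165580141, 267914296, 433494437, 701408733, 1134903170, 1836311903, 2971215073, 4807526976, 7778742049, 12586269025, 20365011074, 32951280099, 53316291173, 86267571272, 139583862445, 225851433717, 365435296162, 591286729879, 956722026041, 1548008755920
F(60) = 1548008755920


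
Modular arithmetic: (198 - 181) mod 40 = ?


198 - 181 = 17
17 mod 40 = 17


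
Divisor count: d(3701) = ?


3701 = 3701^1
d(3701) = (1+1) = 2

2 divisors


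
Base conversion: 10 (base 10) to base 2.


10 (base 10) = 10 (decimal)
10 (decimal) = 1010 (base 2)


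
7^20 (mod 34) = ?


7^1 mod 34 = 7
7^2 mod 34 = 15
7^3 mod 34 = 3
7^4 mod 34 = 21
7^5 mod 34 = 11
7^6 mod 34 = 9
7^7 mod 34 = 29
7^8 mod 34 = 33
7^9 mod 34 = 27
7^10 mod 34 = 19
7^11 mod 34 = 31
7^12 mod 34 = 13
7^13 mod 34 = 23
7^14 mod 34 = 25
7^15 mod 34 = 5
7^16 mod 34 = 1
7^17 mod 34 = 7
7^18 mod 34 = 15
7^19 mod 34 = 3
7^20 mod 34 = 21


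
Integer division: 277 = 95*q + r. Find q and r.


277 = 95 * 2 + 87
Check: 190 + 87 = 277

q = 2, r = 87


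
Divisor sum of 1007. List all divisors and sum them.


Divisors of 1007: 1, 19, 53, 1007
Sum = 1 + 19 + 53 + 1007 = 1080

σ(1007) = 1080


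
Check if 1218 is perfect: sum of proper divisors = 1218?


Proper divisors of 1218: 1, 2, 3, 6, 7, 14, 21, 29, 42, 58, 87, 174, 203, 406, 609
Sum = 1 + 2 + 3 + 6 + 7 + 14 + 21 + 29 + 42 + 58 + 87 + 174 + 203 + 406 + 609 = 1662

No, 1218 is not perfect (1662 ≠ 1218)


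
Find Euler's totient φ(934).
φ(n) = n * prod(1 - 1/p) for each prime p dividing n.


934 = 2 × 467
Prime factors: 2, 467
φ(934) = 934 × (1-1/2) × (1-1/467)
= 934 × 1/2 × 466/467 = 466

φ(934) = 466


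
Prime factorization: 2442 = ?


2442 / 2 = 1221
1221 / 3 = 407
407 / 11 = 37
37 / 37 = 1
2442 = 2 × 3 × 11 × 37


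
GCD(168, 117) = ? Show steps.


168 = 1 * 117 + 51
117 = 2 * 51 + 15
51 = 3 * 15 + 6
15 = 2 * 6 + 3
6 = 2 * 3 + 0
GCD = 3


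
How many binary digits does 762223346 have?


762223346 in base 2 = 101101011011101001101011110010
Number of digits = 30

30 digits (base 2)


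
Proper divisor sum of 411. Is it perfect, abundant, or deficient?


Proper divisors: 1, 3, 137
Sum = 1 + 3 + 137 = 141
141 < 411 → deficient

s(411) = 141 (deficient)


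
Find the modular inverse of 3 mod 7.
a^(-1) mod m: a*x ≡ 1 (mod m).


Use the extended Euclidean algorithm on (7, 3); each row r = 7*s + 3*t:
r=7, s=1, t=0
r=3, s=0, t=1
q=2: r=1, s=1, t=-2   [7*(1) + 3*(-2) = 1]
q=3: r=0, s=-3, t=7   [7*(-3) + 3*(7) = 0]
GCD = 1 with t = -2, so 3*(-2) ≡ 1 (mod 7)
Inverse = -2 mod 7 = 5
Check: 3 * 5 = 15 ≡ 1 (mod 7)

3^(-1) ≡ 5 (mod 7)


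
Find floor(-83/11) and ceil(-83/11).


-83/11 = -7.5455
floor = -8
ceil = -7

floor = -8, ceil = -7


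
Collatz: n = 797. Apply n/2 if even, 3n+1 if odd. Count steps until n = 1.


797 → 2392 → 1196 → 598 → 299 → 898 → 449 → 1348 → 674 → 337 → 1012 → 506 → 253 → 760 → 380 → 190 → 95 → 286 → 143 → 430 → 215 → 646 → 323 → 970 → 485 → 1456 → 728 → 364 → 182 → 91 → 274 → 137 → 412 → 206 → 103 → 310 → 155 → 466 → 233 → 700 → 350 → 175 → 526 → 263 → 790 → 395 → 1186 → 593 → 1780 → 890 → 445 → 1336 → 668 → 334 → 167 → 502 → 251 → 754 → 377 → 1132 → 566 → 283 → 850 → 425 → 1276 → 638 → 319 → 958 → 479 → 1438 → 719 → 2158 → 1079 → 3238 → 1619 → 4858 → 2429 → 7288 → 3644 → 1822 → 911 → 2734 → 1367 → 4102 → 2051 → 6154 → 3077 → 9232 → 4616 → 2308 → 1154 → 577 → 1732 → 866 → 433 → 1300 → 650 → 325 → 976 → 488 → 244 → 122 → 61 → 184 → 92 → 46 → 23 → 70 → 35 → 106 → 53 → 160 → 80 → 40 → 20 → 10 → 5 → 16 → 8 → 4 → 2 → 1
Total steps = 121

121 steps


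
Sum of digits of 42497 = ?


4 + 2 + 4 + 9 + 7 = 26


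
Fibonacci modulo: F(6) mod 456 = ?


F(k) mod 456 for k=1..6:
1, 1, 2, 3, 5, 8
F(6) mod 456 = 8


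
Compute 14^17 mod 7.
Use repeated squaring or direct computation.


14^1 mod 7 = 0
14^2 mod 7 = 0
14^3 mod 7 = 0
14^4 mod 7 = 0
14^5 mod 7 = 0
14^6 mod 7 = 0
14^7 mod 7 = 0
14^8 mod 7 = 0
14^9 mod 7 = 0
14^10 mod 7 = 0
14^11 mod 7 = 0
14^12 mod 7 = 0
14^13 mod 7 = 0
14^14 mod 7 = 0
14^15 mod 7 = 0
14^16 mod 7 = 0
14^17 mod 7 = 0


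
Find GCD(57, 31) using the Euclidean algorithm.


57 = 1 * 31 + 26
31 = 1 * 26 + 5
26 = 5 * 5 + 1
5 = 5 * 1 + 0
GCD = 1


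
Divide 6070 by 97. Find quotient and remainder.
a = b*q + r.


6070 = 97 * 62 + 56
Check: 6014 + 56 = 6070

q = 62, r = 56


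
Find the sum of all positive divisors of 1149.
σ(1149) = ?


Divisors of 1149: 1, 3, 383, 1149
Sum = 1 + 3 + 383 + 1149 = 1536

σ(1149) = 1536


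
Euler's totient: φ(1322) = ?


1322 = 2 × 661
Prime factors: 2, 661
φ(1322) = 1322 × (1-1/2) × (1-1/661)
= 1322 × 1/2 × 660/661 = 660

φ(1322) = 660


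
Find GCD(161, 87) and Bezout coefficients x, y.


Tabular extended Euclidean (each row: r = 161*s + 87*t):
r=161, s=1, t=0
r=87, s=0, t=1
q=1: r=74, s=1, t=-1   [161*(1) + 87*(-1) = 74]
q=1: r=13, s=-1, t=2   [161*(-1) + 87*(2) = 13]
q=5: r=9, s=6, t=-11   [161*(6) + 87*(-11) = 9]
q=1: r=4, s=-7, t=13   [161*(-7) + 87*(13) = 4]
q=2: r=1, s=20, t=-37   [161*(20) + 87*(-37) = 1]
q=4: r=0, s=-87, t=161   [161*(-87) + 87*(161) = 0]
GCD = 1; from the row with r=1: x=20, y=-37
Check: 161*(20) + 87*(-37) = 3220 - 3219 = 1

GCD = 1, x = 20, y = -37


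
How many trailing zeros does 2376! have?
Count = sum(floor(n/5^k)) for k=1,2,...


floor(2376/5) = 475
floor(2376/25) = 95
floor(2376/125) = 19
floor(2376/625) = 3
Total = 592

592 trailing zeros


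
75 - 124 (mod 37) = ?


75 - 124 = -49
-49 mod 37 = 25


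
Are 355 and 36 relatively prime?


Euclidean algorithm:
355 = 9 * 36 + 31
36 = 1 * 31 + 5
31 = 6 * 5 + 1
5 = 5 * 1 + 0
GCD(355, 36) = 1

Yes, coprime (GCD = 1)


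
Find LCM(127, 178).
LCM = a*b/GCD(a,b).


GCD(127, 178) = 1
LCM = 127*178/1 = 22606/1 = 22606

LCM = 22606


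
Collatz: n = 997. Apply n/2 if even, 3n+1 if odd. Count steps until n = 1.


997 → 2992 → 1496 → 748 → 374 → 187 → 562 → 281 → 844 → 422 → 211 → 634 → 317 → 952 → 476 → 238 → 119 → 358 → 179 → 538 → 269 → 808 → 404 → 202 → 101 → 304 → 152 → 76 → 38 → 19 → 58 → 29 → 88 → 44 → 22 → 11 → 34 → 17 → 52 → 26 → 13 → 40 → 20 → 10 → 5 → 16 → 8 → 4 → 2 → 1
Total steps = 49

49 steps


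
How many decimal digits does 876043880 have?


876043880 has 9 digits in base 10
floor(log10(876043880)) + 1 = floor(8.9425) + 1 = 9

9 digits (base 10)


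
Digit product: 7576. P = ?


7 × 5 × 7 × 6 = 1470


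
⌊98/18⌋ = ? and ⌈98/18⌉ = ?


98/18 = 5.4444
floor = 5
ceil = 6

floor = 5, ceil = 6


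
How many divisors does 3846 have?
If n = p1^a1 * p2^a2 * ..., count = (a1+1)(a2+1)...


3846 = 2^1 × 3^1 × 641^1
d(3846) = (1+1) × (1+1) × (1+1) = 8

8 divisors


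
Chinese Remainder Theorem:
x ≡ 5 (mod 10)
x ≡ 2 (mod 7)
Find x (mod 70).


M = 10*7 = 70
M1 = M/10 = 7, M2 = M/7 = 10
M1^(-1) mod 10 = 3, M2^(-1) mod 7 = 5
x = 5*7*3 + 2*10*5 = 205
205 mod 70 = 65
Check: 65 mod 10 = 5 ✓, 65 mod 7 = 2 ✓

x ≡ 65 (mod 70)


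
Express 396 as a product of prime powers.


396 / 2 = 198
198 / 2 = 99
99 / 3 = 33
33 / 3 = 11
11 / 11 = 1
396 = 2^2 × 3^2 × 11


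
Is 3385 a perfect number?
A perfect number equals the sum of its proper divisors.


Proper divisors of 3385: 1, 5, 677
Sum = 1 + 5 + 677 = 683

No, 3385 is not perfect (683 ≠ 3385)


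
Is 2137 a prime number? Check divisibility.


Check divisors up to sqrt(2137) = 46.2277
No divisors found.
2137 is prime.

Yes, 2137 is prime


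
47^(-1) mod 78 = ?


Use the extended Euclidean algorithm on (78, 47); each row r = 78*s + 47*t:
r=78, s=1, t=0
r=47, s=0, t=1
q=1: r=31, s=1, t=-1   [78*(1) + 47*(-1) = 31]
q=1: r=16, s=-1, t=2   [78*(-1) + 47*(2) = 16]
q=1: r=15, s=2, t=-3   [78*(2) + 47*(-3) = 15]
q=1: r=1, s=-3, t=5   [78*(-3) + 47*(5) = 1]
q=15: r=0, s=47, t=-78   [78*(47) + 47*(-78) = 0]
GCD = 1 with t = 5, so 47*(5) ≡ 1 (mod 78)
Inverse = 5 mod 78 = 5
Check: 47 * 5 = 235 ≡ 1 (mod 78)

47^(-1) ≡ 5 (mod 78)


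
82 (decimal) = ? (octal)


82 (base 10) = 82 (decimal)
82 (decimal) = 122 (base 8)


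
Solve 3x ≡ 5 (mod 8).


GCD(3, 8) = 1, unique solution
a^(-1) mod 8 = 3
x = 3 * 5 mod 8 = 7

x ≡ 7 (mod 8)


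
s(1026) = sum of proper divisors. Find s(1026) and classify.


Proper divisors: 1, 2, 3, 6, 9, 18, 19, 27, 38, 54, 57, 114, 171, 342, 513
Sum = 1 + 2 + 3 + 6 + 9 + 18 + 19 + 27 + 38 + 54 + 57 + 114 + 171 + 342 + 513 = 1374
1374 > 1026 → abundant

s(1026) = 1374 (abundant)


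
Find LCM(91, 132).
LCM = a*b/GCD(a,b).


GCD(91, 132) = 1
LCM = 91*132/1 = 12012/1 = 12012

LCM = 12012


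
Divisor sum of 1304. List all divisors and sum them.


Divisors of 1304: 1, 2, 4, 8, 163, 326, 652, 1304
Sum = 1 + 2 + 4 + 8 + 163 + 326 + 652 + 1304 = 2460

σ(1304) = 2460


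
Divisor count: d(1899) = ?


1899 = 3^2 × 211^1
d(1899) = (2+1) × (1+1) = 6

6 divisors


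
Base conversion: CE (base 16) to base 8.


CE (base 16) = 206 (decimal)
206 (decimal) = 316 (base 8)


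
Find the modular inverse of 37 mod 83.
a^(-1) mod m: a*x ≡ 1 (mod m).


Use the extended Euclidean algorithm on (83, 37); each row r = 83*s + 37*t:
r=83, s=1, t=0
r=37, s=0, t=1
q=2: r=9, s=1, t=-2   [83*(1) + 37*(-2) = 9]
q=4: r=1, s=-4, t=9   [83*(-4) + 37*(9) = 1]
q=9: r=0, s=37, t=-83   [83*(37) + 37*(-83) = 0]
GCD = 1 with t = 9, so 37*(9) ≡ 1 (mod 83)
Inverse = 9 mod 83 = 9
Check: 37 * 9 = 333 ≡ 1 (mod 83)

37^(-1) ≡ 9 (mod 83)


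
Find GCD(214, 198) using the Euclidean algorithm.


214 = 1 * 198 + 16
198 = 12 * 16 + 6
16 = 2 * 6 + 4
6 = 1 * 4 + 2
4 = 2 * 2 + 0
GCD = 2


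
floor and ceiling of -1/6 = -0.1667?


-1/6 = -0.1667
floor = -1
ceil = 0

floor = -1, ceil = 0


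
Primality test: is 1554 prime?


1554 / 2 = 777 (exact division)
1554 is NOT prime.

No, 1554 is not prime


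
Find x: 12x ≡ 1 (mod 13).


GCD(12, 13) = 1, unique solution
a^(-1) mod 13 = 12
x = 12 * 1 mod 13 = 12

x ≡ 12 (mod 13)


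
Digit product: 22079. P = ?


2 × 2 × 0 × 7 × 9 = 0


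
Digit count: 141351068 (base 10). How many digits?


141351068 has 9 digits in base 10
floor(log10(141351068)) + 1 = floor(8.1503) + 1 = 9

9 digits (base 10)


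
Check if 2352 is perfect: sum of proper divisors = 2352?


Proper divisors of 2352: 1, 2, 3, 4, 6, 7, 8, 12, 14, 16, 21, 24, 28, 42, 48, 49, 56, 84, 98, 112, 147, 168, 196, 294, 336, 392, 588, 784, 1176
Sum = 1 + 2 + 3 + 4 + 6 + 7 + 8 + 12 + 14 + 16 + 21 + 24 + 28 + 42 + 48 + 49 + 56 + 84 + 98 + 112 + 147 + 168 + 196 + 294 + 336 + 392 + 588 + 784 + 1176 = 4716

No, 2352 is not perfect (4716 ≠ 2352)


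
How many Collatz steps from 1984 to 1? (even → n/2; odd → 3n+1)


1984 → 992 → 496 → 248 → 124 → 62 → 31 → 94 → 47 → 142 → 71 → 214 → 107 → 322 → 161 → 484 → 242 → 121 → 364 → 182 → 91 → 274 → 137 → 412 → 206 → 103 → 310 → 155 → 466 → 233 → 700 → 350 → 175 → 526 → 263 → 790 → 395 → 1186 → 593 → 1780 → 890 → 445 → 1336 → 668 → 334 → 167 → 502 → 251 → 754 → 377 → 1132 → 566 → 283 → 850 → 425 → 1276 → 638 → 319 → 958 → 479 → 1438 → 719 → 2158 → 1079 → 3238 → 1619 → 4858 → 2429 → 7288 → 3644 → 1822 → 911 → 2734 → 1367 → 4102 → 2051 → 6154 → 3077 → 9232 → 4616 → 2308 → 1154 → 577 → 1732 → 866 → 433 → 1300 → 650 → 325 → 976 → 488 → 244 → 122 → 61 → 184 → 92 → 46 → 23 → 70 → 35 → 106 → 53 → 160 → 80 → 40 → 20 → 10 → 5 → 16 → 8 → 4 → 2 → 1
Total steps = 112

112 steps


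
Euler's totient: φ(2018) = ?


2018 = 2 × 1009
Prime factors: 2, 1009
φ(2018) = 2018 × (1-1/2) × (1-1/1009)
= 2018 × 1/2 × 1008/1009 = 1008

φ(2018) = 1008


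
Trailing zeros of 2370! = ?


floor(2370/5) = 474
floor(2370/25) = 94
floor(2370/125) = 18
floor(2370/625) = 3
Total = 589

589 trailing zeros


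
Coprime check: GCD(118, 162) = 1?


Euclidean algorithm:
162 = 1 * 118 + 44
118 = 2 * 44 + 30
44 = 1 * 30 + 14
30 = 2 * 14 + 2
14 = 7 * 2 + 0
GCD(118, 162) = 2

No, not coprime (GCD = 2)


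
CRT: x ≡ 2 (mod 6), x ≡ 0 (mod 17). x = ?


M = 6*17 = 102
M1 = M/6 = 17, M2 = M/17 = 6
M1^(-1) mod 6 = 5, M2^(-1) mod 17 = 3
x = 2*17*5 + 0*6*3 = 170
170 mod 102 = 68
Check: 68 mod 6 = 2 ✓, 68 mod 17 = 0 ✓

x ≡ 68 (mod 102)


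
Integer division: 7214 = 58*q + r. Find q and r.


7214 = 58 * 124 + 22
Check: 7192 + 22 = 7214

q = 124, r = 22


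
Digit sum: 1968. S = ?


1 + 9 + 6 + 8 = 24


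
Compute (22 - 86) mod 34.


22 - 86 = -64
-64 mod 34 = 4


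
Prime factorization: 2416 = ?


2416 / 2 = 1208
1208 / 2 = 604
604 / 2 = 302
302 / 2 = 151
151 / 151 = 1
2416 = 2^4 × 151


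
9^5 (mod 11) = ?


9^1 mod 11 = 9
9^2 mod 11 = 4
9^3 mod 11 = 3
9^4 mod 11 = 5
9^5 mod 11 = 1


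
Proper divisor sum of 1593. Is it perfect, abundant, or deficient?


Proper divisors: 1, 3, 9, 27, 59, 177, 531
Sum = 1 + 3 + 9 + 27 + 59 + 177 + 531 = 807
807 < 1593 → deficient

s(1593) = 807 (deficient)


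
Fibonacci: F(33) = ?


Sequence: 1, 1, 2, 3, 5, 8, 13, 21, 34, 55, 89, 144, 233, 377, 610, 987, 1597, 2584, 4181, 6765, 10946, 17711, 28657, 46368, 75025, 121393, 196418, 317811, 514229, 832040, 1346269, 2178309, 3524578
F(33) = 3524578


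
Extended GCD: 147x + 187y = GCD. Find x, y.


Tabular extended Euclidean (each row: r = 147*s + 187*t):
r=147, s=1, t=0
r=187, s=0, t=1
q=0: r=147, s=1, t=0   [147*(1) + 187*(0) = 147]
q=1: r=40, s=-1, t=1   [147*(-1) + 187*(1) = 40]
q=3: r=27, s=4, t=-3   [147*(4) + 187*(-3) = 27]
q=1: r=13, s=-5, t=4   [147*(-5) + 187*(4) = 13]
q=2: r=1, s=14, t=-11   [147*(14) + 187*(-11) = 1]
q=13: r=0, s=-187, t=147   [147*(-187) + 187*(147) = 0]
GCD = 1; from the row with r=1: x=14, y=-11
Check: 147*(14) + 187*(-11) = 2058 - 2057 = 1

GCD = 1, x = 14, y = -11


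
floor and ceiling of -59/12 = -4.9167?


-59/12 = -4.9167
floor = -5
ceil = -4

floor = -5, ceil = -4


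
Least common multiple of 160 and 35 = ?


GCD(160, 35) = 5
LCM = 160*35/5 = 5600/5 = 1120

LCM = 1120


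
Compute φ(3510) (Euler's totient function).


3510 = 2 × 3^3 × 5 × 13
Prime factors: 2, 3, 5, 13
φ(3510) = 3510 × (1-1/2) × (1-1/3) × (1-1/5) × (1-1/13)
= 3510 × 1/2 × 2/3 × 4/5 × 12/13 = 864

φ(3510) = 864


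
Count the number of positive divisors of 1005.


1005 = 3^1 × 5^1 × 67^1
d(1005) = (1+1) × (1+1) × (1+1) = 8

8 divisors


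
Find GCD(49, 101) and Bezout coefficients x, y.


Tabular extended Euclidean (each row: r = 49*s + 101*t):
r=49, s=1, t=0
r=101, s=0, t=1
q=0: r=49, s=1, t=0   [49*(1) + 101*(0) = 49]
q=2: r=3, s=-2, t=1   [49*(-2) + 101*(1) = 3]
q=16: r=1, s=33, t=-16   [49*(33) + 101*(-16) = 1]
q=3: r=0, s=-101, t=49   [49*(-101) + 101*(49) = 0]
GCD = 1; from the row with r=1: x=33, y=-16
Check: 49*(33) + 101*(-16) = 1617 - 1616 = 1

GCD = 1, x = 33, y = -16


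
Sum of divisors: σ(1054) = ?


Divisors of 1054: 1, 2, 17, 31, 34, 62, 527, 1054
Sum = 1 + 2 + 17 + 31 + 34 + 62 + 527 + 1054 = 1728

σ(1054) = 1728


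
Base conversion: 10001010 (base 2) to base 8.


10001010 (base 2) = 138 (decimal)
138 (decimal) = 212 (base 8)


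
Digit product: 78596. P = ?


7 × 8 × 5 × 9 × 6 = 15120


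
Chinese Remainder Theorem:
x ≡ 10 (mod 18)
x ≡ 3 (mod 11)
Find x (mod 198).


M = 18*11 = 198
M1 = M/18 = 11, M2 = M/11 = 18
M1^(-1) mod 18 = 5, M2^(-1) mod 11 = 8
x = 10*11*5 + 3*18*8 = 982
982 mod 198 = 190
Check: 190 mod 18 = 10 ✓, 190 mod 11 = 3 ✓

x ≡ 190 (mod 198)


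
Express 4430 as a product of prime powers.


4430 / 2 = 2215
2215 / 5 = 443
443 / 443 = 1
4430 = 2 × 5 × 443


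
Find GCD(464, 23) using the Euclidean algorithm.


464 = 20 * 23 + 4
23 = 5 * 4 + 3
4 = 1 * 3 + 1
3 = 3 * 1 + 0
GCD = 1


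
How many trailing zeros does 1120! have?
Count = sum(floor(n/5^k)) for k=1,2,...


floor(1120/5) = 224
floor(1120/25) = 44
floor(1120/125) = 8
floor(1120/625) = 1
Total = 277

277 trailing zeros


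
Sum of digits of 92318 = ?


9 + 2 + 3 + 1 + 8 = 23


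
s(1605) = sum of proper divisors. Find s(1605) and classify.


Proper divisors: 1, 3, 5, 15, 107, 321, 535
Sum = 1 + 3 + 5 + 15 + 107 + 321 + 535 = 987
987 < 1605 → deficient

s(1605) = 987 (deficient)


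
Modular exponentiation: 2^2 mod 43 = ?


2^1 mod 43 = 2
2^2 mod 43 = 4


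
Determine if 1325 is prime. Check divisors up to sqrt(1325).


1325 / 5 = 265 (exact division)
1325 is NOT prime.

No, 1325 is not prime


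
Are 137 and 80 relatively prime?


Euclidean algorithm:
137 = 1 * 80 + 57
80 = 1 * 57 + 23
57 = 2 * 23 + 11
23 = 2 * 11 + 1
11 = 11 * 1 + 0
GCD(137, 80) = 1

Yes, coprime (GCD = 1)


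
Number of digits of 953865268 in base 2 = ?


953865268 in base 2 = 111000110110101101010000110100
Number of digits = 30

30 digits (base 2)


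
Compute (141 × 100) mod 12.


141 × 100 = 14100
14100 mod 12 = 0


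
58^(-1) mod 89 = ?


Use the extended Euclidean algorithm on (89, 58); each row r = 89*s + 58*t:
r=89, s=1, t=0
r=58, s=0, t=1
q=1: r=31, s=1, t=-1   [89*(1) + 58*(-1) = 31]
q=1: r=27, s=-1, t=2   [89*(-1) + 58*(2) = 27]
q=1: r=4, s=2, t=-3   [89*(2) + 58*(-3) = 4]
q=6: r=3, s=-13, t=20   [89*(-13) + 58*(20) = 3]
q=1: r=1, s=15, t=-23   [89*(15) + 58*(-23) = 1]
q=3: r=0, s=-58, t=89   [89*(-58) + 58*(89) = 0]
GCD = 1 with t = -23, so 58*(-23) ≡ 1 (mod 89)
Inverse = -23 mod 89 = 66
Check: 58 * 66 = 3828 ≡ 1 (mod 89)

58^(-1) ≡ 66 (mod 89)


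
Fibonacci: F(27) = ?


Sequence: 1, 1, 2, 3, 5, 8, 13, 21, 34, 55, 89, 144, 233, 377, 610, 987, 1597, 2584, 4181, 6765, 10946, 17711, 28657, 46368, 75025, 121393, 196418
F(27) = 196418


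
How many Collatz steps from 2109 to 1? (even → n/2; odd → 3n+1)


2109 → 6328 → 3164 → 1582 → 791 → 2374 → 1187 → 3562 → 1781 → 5344 → 2672 → 1336 → 668 → 334 → 167 → 502 → 251 → 754 → 377 → 1132 → 566 → 283 → 850 → 425 → 1276 → 638 → 319 → 958 → 479 → 1438 → 719 → 2158 → 1079 → 3238 → 1619 → 4858 → 2429 → 7288 → 3644 → 1822 → 911 → 2734 → 1367 → 4102 → 2051 → 6154 → 3077 → 9232 → 4616 → 2308 → 1154 → 577 → 1732 → 866 → 433 → 1300 → 650 → 325 → 976 → 488 → 244 → 122 → 61 → 184 → 92 → 46 → 23 → 70 → 35 → 106 → 53 → 160 → 80 → 40 → 20 → 10 → 5 → 16 → 8 → 4 → 2 → 1
Total steps = 81

81 steps


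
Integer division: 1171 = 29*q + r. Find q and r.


1171 = 29 * 40 + 11
Check: 1160 + 11 = 1171

q = 40, r = 11


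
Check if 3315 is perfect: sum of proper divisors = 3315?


Proper divisors of 3315: 1, 3, 5, 13, 15, 17, 39, 51, 65, 85, 195, 221, 255, 663, 1105
Sum = 1 + 3 + 5 + 13 + 15 + 17 + 39 + 51 + 65 + 85 + 195 + 221 + 255 + 663 + 1105 = 2733

No, 3315 is not perfect (2733 ≠ 3315)
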